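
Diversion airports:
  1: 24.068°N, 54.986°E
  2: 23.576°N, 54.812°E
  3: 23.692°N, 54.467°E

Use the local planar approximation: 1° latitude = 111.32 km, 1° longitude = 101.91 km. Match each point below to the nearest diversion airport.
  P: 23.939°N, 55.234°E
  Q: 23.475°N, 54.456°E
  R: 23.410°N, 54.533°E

P at 23.939°N, 55.234°E:
  1: √((0.129·111.32)² + (-0.248·101.91)²) = √(206.21764 + 638.75890) = 29.068 km
  2: √((-0.363·111.32)² + (-0.422·101.91)²) = √(1632.90021 + 1849.51776) = 59.012 km
  3: √((-0.247·111.32)² + (-0.767·101.91)²) = √(756.03222 + 6109.76254) = 82.860 km
  → nearest: 1 (29.068 km)
Q at 23.475°N, 54.456°E:
  1: √((0.593·111.32)² + (0.530·101.91)²) = √(4357.68448 + 2917.32855) = 85.294 km
  2: √((0.101·111.32)² + (0.356·101.91)²) = √(126.41224 + 1316.23550) = 37.982 km
  3: √((0.217·111.32)² + (0.011·101.91)²) = √(583.53359 + 1.25666) = 24.182 km
  → nearest: 3 (24.182 km)
R at 23.410°N, 54.533°E:
  1: √((0.658·111.32)² + (0.453·101.91)²) = √(5365.35154 + 2131.22846) = 86.583 km
  2: √((0.166·111.32)² + (0.279·101.91)²) = √(341.47788 + 808.42923) = 33.910 km
  3: √((0.282·111.32)² + (-0.066·101.91)²) = √(985.47273 + 45.23988) = 32.105 km
  → nearest: 3 (32.105 km)

P→1; Q→3; R→3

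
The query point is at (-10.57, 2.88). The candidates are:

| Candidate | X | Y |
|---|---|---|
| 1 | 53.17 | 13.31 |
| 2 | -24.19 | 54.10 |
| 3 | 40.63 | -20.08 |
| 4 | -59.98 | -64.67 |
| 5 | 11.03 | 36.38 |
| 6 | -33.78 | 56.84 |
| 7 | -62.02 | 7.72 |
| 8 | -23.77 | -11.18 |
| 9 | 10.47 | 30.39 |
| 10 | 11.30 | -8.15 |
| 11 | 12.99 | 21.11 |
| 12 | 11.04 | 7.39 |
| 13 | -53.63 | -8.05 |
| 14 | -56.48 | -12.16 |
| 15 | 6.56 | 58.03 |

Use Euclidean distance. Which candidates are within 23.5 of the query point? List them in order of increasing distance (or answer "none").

Distances from (-10.57, 2.88):
1: 64.59
2: 53.00
3: 56.11
4: 83.69
5: 39.86
6: 58.74
7: 51.68
8: 19.29
9: 34.63
10: 24.49
11: 29.79
12: 22.08
13: 44.43
14: 48.31
15: 57.75
Threshold 23.5: 8 (19.29), 12 (22.08) are within range.

8, 12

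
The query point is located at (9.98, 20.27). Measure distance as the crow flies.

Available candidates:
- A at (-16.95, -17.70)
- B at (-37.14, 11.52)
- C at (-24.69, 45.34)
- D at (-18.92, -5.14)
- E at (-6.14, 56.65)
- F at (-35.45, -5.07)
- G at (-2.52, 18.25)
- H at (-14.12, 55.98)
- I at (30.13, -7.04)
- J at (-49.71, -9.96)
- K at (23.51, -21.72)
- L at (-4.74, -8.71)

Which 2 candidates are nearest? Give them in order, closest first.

Distances from (9.98, 20.27):
A: √((-26.93)² + (-37.97)²) = √(725.2249 + 1441.7209) = 46.55
B: √((-47.12)² + (-8.75)²) = √(2220.2944 + 76.5625) = 47.93
C: √((-34.67)² + (25.07)²) = √(1202.0089 + 628.5049) = 42.78
D: √((-28.90)² + (-25.41)²) = √(835.2100 + 645.6681) = 38.48
E: √((-16.12)² + (36.38)²) = √(259.8544 + 1323.5044) = 39.79
F: √((-45.43)² + (-25.34)²) = √(2063.8849 + 642.1156) = 52.02
G: √((-12.50)² + (-2.02)²) = √(156.2500 + 4.0804) = 12.66
H: √((-24.10)² + (35.71)²) = √(580.8100 + 1275.2041) = 43.08
I: √((20.15)² + (-27.31)²) = √(406.0225 + 745.8361) = 33.94
J: √((-59.69)² + (-30.23)²) = √(3562.8961 + 913.8529) = 66.91
K: √((13.53)² + (-41.99)²) = √(183.0609 + 1763.1601) = 44.12
L: √((-14.72)² + (-28.98)²) = √(216.6784 + 839.8404) = 32.50
Sorted: G (12.66) < L (32.50) < I (33.94) < D (38.48) < …

G, L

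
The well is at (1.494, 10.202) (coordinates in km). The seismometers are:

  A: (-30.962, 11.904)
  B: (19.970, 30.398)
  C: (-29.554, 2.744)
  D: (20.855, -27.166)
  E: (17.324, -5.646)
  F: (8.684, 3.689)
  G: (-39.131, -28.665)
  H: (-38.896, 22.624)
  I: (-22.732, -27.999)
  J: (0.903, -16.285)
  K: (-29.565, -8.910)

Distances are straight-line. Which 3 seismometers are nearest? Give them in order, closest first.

F, E, J

Distances from (1.494, 10.202):
A: √((-32.456)² + (1.702)²) = √(1053.39194 + 2.89680) = 32.501 km
B: √((18.476)² + (20.196)²) = √(341.36258 + 407.87842) = 27.372 km
C: √((-31.048)² + (-7.458)²) = √(963.97830 + 55.62176) = 31.931 km
D: √((19.361)² + (-37.368)²) = √(374.84832 + 1396.36742) = 42.086 km
E: √((15.830)² + (-15.848)²) = √(250.58890 + 251.15910) = 22.400 km
F: √((7.190)² + (-6.513)²) = √(51.69610 + 42.41917) = 9.701 km
G: √((-40.625)² + (-38.867)²) = √(1650.39062 + 1510.64369) = 56.223 km
H: √((-40.390)² + (12.422)²) = √(1631.35210 + 154.30608) = 42.257 km
I: √((-24.226)² + (-38.201)²) = √(586.89908 + 1459.31640) = 45.235 km
J: √((-0.591)² + (-26.487)²) = √(0.34928 + 701.56117) = 26.494 km
K: √((-31.059)² + (-19.112)²) = √(964.66148 + 365.26854) = 36.468 km
Sorted: F (9.701 km) < E (22.400 km) < J (26.494 km) < B (27.372 km) < C (31.931 km) < …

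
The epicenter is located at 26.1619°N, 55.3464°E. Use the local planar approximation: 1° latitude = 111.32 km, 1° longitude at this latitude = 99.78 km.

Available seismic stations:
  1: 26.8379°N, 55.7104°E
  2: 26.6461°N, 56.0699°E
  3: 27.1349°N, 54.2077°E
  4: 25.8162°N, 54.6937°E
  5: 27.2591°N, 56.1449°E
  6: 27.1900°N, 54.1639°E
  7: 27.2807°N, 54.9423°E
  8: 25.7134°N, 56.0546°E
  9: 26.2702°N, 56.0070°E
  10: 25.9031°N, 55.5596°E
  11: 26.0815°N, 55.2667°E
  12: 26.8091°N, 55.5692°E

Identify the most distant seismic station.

Distances from 26.1619°N, 55.3464°E:
1: √((0.6760·111.32)² + (0.3640·99.78)²) = √(5662.911665 + 1319.136589) = 83.5587 km
2: √((0.4842·111.32)² + (0.7235·99.78)²) = √(2905.333325 + 5211.515936) = 90.0936 km
3: √((0.9730·111.32)² + (-1.1387·99.78)²) = √(11732.000582 + 12909.387599) = 156.9758 km
4: √((-0.3457·111.32)² + (-0.6527·99.78)²) = √(1480.966226 + 4241.448758) = 75.6466 km
5: √((1.0972·111.32)² + (0.7985·99.78)²) = √(14918.253861 + 6347.998861) = 145.8295 km
6: √((1.0281·111.32)² + (-1.1825·99.78)²) = √(13098.365762 + 13921.604703) = 164.3775 km
7: √((1.1188·111.32)² + (-0.4041·99.78)²) = √(15511.411192 + 1625.790944) = 130.9091 km
8: √((-0.4485·111.32)² + (0.7082·99.78)²) = √(2492.707326 + 4993.428596) = 86.5225 km
9: √((0.1083·111.32)² + (0.6606·99.78)²) = √(145.346075 + 4344.743458) = 67.0081 km
10: √((-0.2588·111.32)² + (0.2132·99.78)²) = √(829.993974 + 452.544613) = 35.8125 km
11: √((-0.0804·111.32)² + (-0.0797·99.78)²) = √(80.104791 + 63.241715) = 11.9727 km
12: √((0.6472·111.32)² + (0.2228·99.78)²) = √(5190.669920 + 494.216650) = 75.3982 km
Maximum: 6 at 164.3775 km.

6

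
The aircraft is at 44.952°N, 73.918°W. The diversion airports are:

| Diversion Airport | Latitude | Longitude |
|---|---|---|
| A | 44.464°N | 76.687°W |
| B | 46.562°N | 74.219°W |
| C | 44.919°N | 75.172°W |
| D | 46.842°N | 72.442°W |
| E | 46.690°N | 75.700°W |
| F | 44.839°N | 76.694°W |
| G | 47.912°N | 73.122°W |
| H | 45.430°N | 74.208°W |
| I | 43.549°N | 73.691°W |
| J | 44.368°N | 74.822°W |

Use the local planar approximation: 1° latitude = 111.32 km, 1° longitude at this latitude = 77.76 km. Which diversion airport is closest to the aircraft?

Distances from 44.952°N, 73.918°W:
A: √((-0.488·111.32)² + (-2.769·77.76)²) = √(2951.11436 + 46361.59997) = 222.065 km
B: √((1.610·111.32)² + (-0.301·77.76)²) = √(32121.67232 + 547.82960) = 180.747 km
C: √((-0.033·111.32)² + (-1.254·77.76)²) = √(13.49504 + 9508.40292) = 97.580 km
D: √((1.890·111.32)² + (1.476·77.76)²) = √(44265.97187 + 13173.01598) = 239.664 km
E: √((1.738·111.32)² + (-1.782·77.76)²) = √(37432.25059 + 19201.17931) = 237.978 km
F: √((-0.113·111.32)² + (-2.776·77.76)²) = √(158.23527 + 46596.29943) = 216.228 km
G: √((2.960·111.32)² + (0.796·77.76)²) = √(108574.99485 + 3831.23366) = 335.270 km
H: √((0.478·111.32)² + (-0.290·77.76)²) = √(2831.40626 + 508.52054) = 57.792 km
I: √((-1.403·111.32)² + (0.227·77.76)²) = √(24392.80463 + 311.57616) = 157.176 km
J: √((-0.584·111.32)² + (-0.904·77.76)²) = √(4226.41452 + 4941.39265) = 95.749 km
Minimum: H at 57.792 km.

H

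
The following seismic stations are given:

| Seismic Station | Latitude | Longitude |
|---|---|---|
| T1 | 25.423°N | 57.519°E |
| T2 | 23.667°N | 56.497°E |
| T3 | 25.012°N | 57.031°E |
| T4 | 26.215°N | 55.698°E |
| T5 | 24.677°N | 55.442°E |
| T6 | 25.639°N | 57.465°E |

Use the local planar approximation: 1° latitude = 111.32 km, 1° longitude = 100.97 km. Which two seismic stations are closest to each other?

Pairwise distances:
T1–T2: 221.043 km
T1–T3: 67.240 km
T1–T4: 203.912 km
T1–T5: 225.559 km
T1–T6: 24.656 km
T2–T3: 159.138 km
T2–T4: 294.893 km
T2–T5: 154.882 km
T2–T6: 240.298 km
T3–T4: 189.867 km
T3–T5: 164.718 km
T3–T6: 82.414 km
T4–T5: 173.150 km
T4–T6: 189.586 km
T5–T6: 230.632 km
Closest pair: T1–T6 at 24.656 km.

T1 and T6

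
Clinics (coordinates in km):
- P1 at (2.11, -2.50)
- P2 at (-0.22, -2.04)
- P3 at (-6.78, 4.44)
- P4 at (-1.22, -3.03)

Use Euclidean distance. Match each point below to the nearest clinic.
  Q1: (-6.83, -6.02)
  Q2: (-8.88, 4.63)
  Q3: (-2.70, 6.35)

Q1→P4; Q2→P3; Q3→P3

Q1 at (-6.83, -6.02):
  P1: 9.61 km
  P2: 7.72 km
  P3: 10.46 km
  P4: 6.36 km
  → nearest: P4 (6.36 km)
Q2 at (-8.88, 4.63):
  P1: 13.10 km
  P2: 10.93 km
  P3: 2.11 km
  P4: 10.83 km
  → nearest: P3 (2.11 km)
Q3 at (-2.70, 6.35):
  P1: 10.07 km
  P2: 8.75 km
  P3: 4.50 km
  P4: 9.50 km
  → nearest: P3 (4.50 km)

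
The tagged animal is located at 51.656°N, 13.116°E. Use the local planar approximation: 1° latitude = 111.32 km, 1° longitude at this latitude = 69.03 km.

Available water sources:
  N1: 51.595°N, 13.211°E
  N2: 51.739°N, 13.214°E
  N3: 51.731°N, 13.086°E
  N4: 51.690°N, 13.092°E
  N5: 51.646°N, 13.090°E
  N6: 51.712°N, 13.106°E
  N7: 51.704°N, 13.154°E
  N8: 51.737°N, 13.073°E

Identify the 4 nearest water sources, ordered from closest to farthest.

N5, N4, N7, N6

Distances from 51.656°N, 13.116°E:
N1: 9.440 km
N2: 11.451 km
N3: 8.602 km
N4: 4.132 km
N5: 2.112 km
N6: 6.272 km
N7: 5.953 km
N8: 9.493 km
Sorted: N5 (2.112 km) < N4 (4.132 km) < N7 (5.953 km) < N6 (6.272 km) < N3 (8.602 km) < N1 (9.440 km) < …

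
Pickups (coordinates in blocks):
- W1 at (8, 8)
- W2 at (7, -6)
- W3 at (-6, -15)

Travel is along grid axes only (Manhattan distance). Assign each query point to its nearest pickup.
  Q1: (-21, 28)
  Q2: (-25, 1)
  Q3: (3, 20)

Q1→W1; Q2→W3; Q3→W1

Q1 at (-21, 28):
  W1: 49 blocks
  W2: 62 blocks
  W3: 58 blocks
  → nearest: W1 (49 blocks)
Q2 at (-25, 1):
  W1: 40 blocks
  W2: 39 blocks
  W3: 35 blocks
  → nearest: W3 (35 blocks)
Q3 at (3, 20):
  W1: 17 blocks
  W2: 30 blocks
  W3: 44 blocks
  → nearest: W1 (17 blocks)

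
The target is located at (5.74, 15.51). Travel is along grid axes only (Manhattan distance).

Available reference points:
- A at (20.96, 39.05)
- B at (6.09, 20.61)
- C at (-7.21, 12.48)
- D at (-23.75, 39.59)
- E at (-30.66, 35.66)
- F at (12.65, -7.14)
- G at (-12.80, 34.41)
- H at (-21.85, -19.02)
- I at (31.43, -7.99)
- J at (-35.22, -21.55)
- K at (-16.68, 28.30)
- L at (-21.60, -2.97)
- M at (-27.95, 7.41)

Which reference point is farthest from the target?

Distances from (5.74, 15.51):
A: |15.22| + |23.54| = 15.22 + 23.54 = 38.76
B: |0.35| + |5.10| = 0.35 + 5.10 = 5.45
C: |-12.95| + |-3.03| = 12.95 + 3.03 = 15.98
D: |-29.49| + |24.08| = 29.49 + 24.08 = 53.57
E: |-36.40| + |20.15| = 36.40 + 20.15 = 56.55
F: |6.91| + |-22.65| = 6.91 + 22.65 = 29.56
G: |-18.54| + |18.90| = 18.54 + 18.90 = 37.44
H: |-27.59| + |-34.53| = 27.59 + 34.53 = 62.12
I: |25.69| + |-23.50| = 25.69 + 23.50 = 49.19
J: |-40.96| + |-37.06| = 40.96 + 37.06 = 78.02
K: |-22.42| + |12.79| = 22.42 + 12.79 = 35.21
L: |-27.34| + |-18.48| = 27.34 + 18.48 = 45.82
M: |-33.69| + |-8.10| = 33.69 + 8.10 = 41.79
Maximum: J at 78.02.

J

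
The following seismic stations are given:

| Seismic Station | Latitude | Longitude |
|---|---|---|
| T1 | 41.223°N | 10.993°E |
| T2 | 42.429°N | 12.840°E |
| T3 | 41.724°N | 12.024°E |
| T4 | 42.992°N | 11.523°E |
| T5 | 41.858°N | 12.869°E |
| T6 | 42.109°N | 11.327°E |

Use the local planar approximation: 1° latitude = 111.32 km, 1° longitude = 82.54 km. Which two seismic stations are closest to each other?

Pairwise distances:
T2–T5: √((-0.571·111.32)² + (0.029·82.54)²) = √(4040.34650 + 5.72961) = 63.609 km
T3–T5: √((0.134·111.32)² + (0.845·82.54)²) = √(222.51331 + 4864.54636) = 71.324 km
T3–T6: √((0.385·111.32)² + (-0.697·82.54)²) = √(1836.82531 + 3309.74462) = 71.740 km
T4–T6: √((-0.883·111.32)² + (-0.196·82.54)²) = √(9662.01712 + 261.72251) = 99.618 km
T1–T3: √((0.501·111.32)² + (1.031·82.54)²) = √(3110.44013 + 7241.79555) = 101.746 km
T1–T6: √((0.886·111.32)² + (0.334·82.54)²) = √(9727.78222 + 760.01447) = 102.410 km
T2–T3: √((-0.705·111.32)² + (-0.816·82.54)²) = √(6159.20458 + 4536.37811) = 103.419 km
T2–T4: √((0.563·111.32)² + (-1.317·82.54)²) = √(3927.92498 + 11816.81616) = 125.478 km
T2–T6: √((-0.320·111.32)² + (-1.513·82.54)²) = √(1268.95538 + 15595.76868) = 129.864 km
T5–T6: √((0.251·111.32)² + (-1.542·82.54)²) = √(780.71736 + 16199.35327) = 130.308 km
T3–T4: √((1.268·111.32)² + (-0.501·82.54)²) = √(19924.38396 + 1710.03256) = 147.086 km
T4–T5: √((-1.134·111.32)² + (1.346·82.54)²) = √(15935.74987 + 12342.95225) = 168.163 km
T1–T5: √((0.635·111.32)² + (1.876·82.54)²) = √(4996.82162 + 23976.98641) = 170.217 km
T1–T4: √((1.769·111.32)² + (0.530·82.54)²) = √(38779.48713 + 1913.73001) = 201.726 km
T1–T2: √((1.206·111.32)² + (1.847·82.54)²) = √(18023.57802 + 23241.42326) = 203.138 km
Closest pair: T2–T5 at 63.609 km.

T2 and T5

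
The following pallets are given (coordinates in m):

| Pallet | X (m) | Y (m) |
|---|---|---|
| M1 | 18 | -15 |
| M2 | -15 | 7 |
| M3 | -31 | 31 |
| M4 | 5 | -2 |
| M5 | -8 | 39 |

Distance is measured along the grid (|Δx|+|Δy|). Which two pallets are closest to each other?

Pairwise distances:
M1–M2: 55 m
M1–M3: 95 m
M1–M4: 26 m
M1–M5: 80 m
M2–M3: 40 m
M2–M4: 29 m
M2–M5: 39 m
M3–M4: 69 m
M3–M5: 31 m
M4–M5: 54 m
Closest pair: M1–M4 at 26 m.

M1 and M4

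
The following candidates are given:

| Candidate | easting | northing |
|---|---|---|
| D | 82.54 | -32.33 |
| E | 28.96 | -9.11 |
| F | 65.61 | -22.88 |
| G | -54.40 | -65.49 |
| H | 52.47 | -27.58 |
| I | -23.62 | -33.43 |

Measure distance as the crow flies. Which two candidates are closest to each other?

F and H

Pairwise distances:
D–E: 58.40
D–F: 19.39
D–G: 140.90
D–H: 30.44
D–I: 106.17
E–F: 39.15
E–G: 100.64
E–H: 29.90
E–I: 57.93
F–G: 127.35
F–H: 13.96
F–I: 89.85
G–H: 113.39
G–I: 44.44
H–I: 76.31
Closest pair: F–H at 13.96.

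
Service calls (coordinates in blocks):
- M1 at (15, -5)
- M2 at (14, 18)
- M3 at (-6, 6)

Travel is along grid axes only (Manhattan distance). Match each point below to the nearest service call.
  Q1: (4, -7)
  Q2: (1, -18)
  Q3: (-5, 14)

Q1→M1; Q2→M1; Q3→M3

Q1 at (4, -7):
  M1: |11| + |2| = 11 + 2 = 13 blocks
  M2: |10| + |25| = 10 + 25 = 35 blocks
  M3: |-10| + |13| = 10 + 13 = 23 blocks
  → nearest: M1 (13 blocks)
Q2 at (1, -18):
  M1: |14| + |13| = 14 + 13 = 27 blocks
  M2: |13| + |36| = 13 + 36 = 49 blocks
  M3: |-7| + |24| = 7 + 24 = 31 blocks
  → nearest: M1 (27 blocks)
Q3 at (-5, 14):
  M1: |20| + |-19| = 20 + 19 = 39 blocks
  M2: |19| + |4| = 19 + 4 = 23 blocks
  M3: |-1| + |-8| = 1 + 8 = 9 blocks
  → nearest: M3 (9 blocks)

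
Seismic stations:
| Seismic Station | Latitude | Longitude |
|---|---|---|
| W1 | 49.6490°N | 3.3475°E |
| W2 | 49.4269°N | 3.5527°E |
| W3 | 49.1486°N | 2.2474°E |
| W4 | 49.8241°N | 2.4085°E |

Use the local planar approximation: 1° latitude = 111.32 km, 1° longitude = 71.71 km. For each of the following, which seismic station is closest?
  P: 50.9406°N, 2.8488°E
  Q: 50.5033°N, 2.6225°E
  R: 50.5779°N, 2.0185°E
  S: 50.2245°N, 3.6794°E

P at 50.9406°N, 2.8488°E:
  W1: √((-1.2916·111.32)² + (0.4987·71.71)²) = √(20672.950656 + 1278.904694) = 148.1616 km
  W2: √((-1.5137·111.32)² + (0.7039·71.71)²) = √(28393.963334 + 2547.894113) = 175.9030 km
  W3: √((-1.7920·111.32)² + (-0.6014·71.71)²) = √(39794.440772 + 1859.885859) = 204.0939 km
  W4: √((-1.1165·111.32)² + (-0.4403·71.71)²) = √(15447.700834 + 996.911982) = 128.2366 km
  → nearest: W4 (128.2366 km)
Q at 50.5033°N, 2.6225°E:
  W1: √((-0.8543·111.32)² + (0.7250·71.71)²) = √(9044.138576 + 2702.934105) = 108.3839 km
  W2: √((-1.0764·111.32)² + (0.9302·71.71)²) = √(14357.994198 + 4449.509264) = 137.1405 km
  W3: √((-1.3547·111.32)² + (-0.3751·71.71)²) = √(22742.209553 + 723.525052) = 153.1853 km
  W4: √((-0.6792·111.32)² + (-0.2140·71.71)²) = √(5716.651926 + 235.497874) = 77.1502 km
  → nearest: W4 (77.1502 km)
R at 50.5779°N, 2.0185°E:
  W1: √((-0.9289·111.32)² + (1.3290·71.71)²) = √(10692.624633 + 9082.583661) = 140.6244 km
  W2: √((-1.1510·111.32)² + (1.5342·71.71)²) = √(16417.122644 + 12103.846346) = 168.8815 km
  W3: √((-1.4293·111.32)² + (0.2289·71.71)²) = √(25315.888997 + 269.433151) = 159.9541 km
  W4: √((-0.7538·111.32)² + (0.3900·71.71)²) = √(7041.394254 + 782.147496) = 88.4508 km
  → nearest: W4 (88.4508 km)
S at 50.2245°N, 3.6794°E:
  W1: √((-0.5755·111.32)² + (-0.3319·71.71)²) = √(4104.280661 + 566.466133) = 68.3429 km
  W2: √((-0.7976·111.32)² + (-0.1267·71.71)²) = √(7883.456688 + 82.549163) = 89.2525 km
  W3: √((-1.0759·111.32)² + (-1.4320·71.71)²) = √(14344.658394 + 10544.973215) = 157.7645 km
  W4: √((-0.4004·111.32)² + (-1.2709·71.71)²) = √(1986.710252 + 8305.814059) = 101.4521 km
  → nearest: W1 (68.3429 km)

P→W4; Q→W4; R→W4; S→W1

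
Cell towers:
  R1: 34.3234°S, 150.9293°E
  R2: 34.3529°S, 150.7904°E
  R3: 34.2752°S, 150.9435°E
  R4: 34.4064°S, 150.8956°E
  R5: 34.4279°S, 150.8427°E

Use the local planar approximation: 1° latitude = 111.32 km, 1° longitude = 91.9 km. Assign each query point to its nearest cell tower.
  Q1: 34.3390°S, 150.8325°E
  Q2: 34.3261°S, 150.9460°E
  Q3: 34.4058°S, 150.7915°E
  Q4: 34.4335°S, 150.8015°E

Q1 at 34.3390°S, 150.8325°E:
  R1: √((0.0156·111.32)² + (0.0968·91.9)²) = √(3.015752 + 79.137393) = 9.0638 km
  R2: √((-0.0139·111.32)² + (-0.0421·91.9)²) = √(2.394286 + 14.969084) = 4.1669 km
  R3: √((0.0638·111.32)² + (0.1110·91.9)²) = √(50.441472 + 104.058361) = 12.4298 km
  R4: √((-0.0674·111.32)² + (0.0631·91.9)²) = √(56.294529 + 33.627125) = 9.4827 km
  R5: √((-0.0889·111.32)² + (0.0102·91.9)²) = √(97.937704 + 0.878681) = 9.9406 km
  → nearest: R2 (4.1669 km)
Q2 at 34.3261°S, 150.9460°E:
  R1: √((0.0027·111.32)² + (-0.0167·91.9)²) = √(0.090339 + 2.355396) = 1.5639 km
  R2: √((-0.0268·111.32)² + (-0.1556·91.9)²) = √(8.900532 + 204.479704) = 14.6075 km
  R3: √((0.0509·111.32)² + (-0.0025·91.9)²) = √(32.105686 + 0.052785) = 5.6708 km
  R4: √((-0.0803·111.32)² + (-0.0504·91.9)²) = √(79.905649 + 21.453201) = 10.0677 km
  R5: √((-0.1018·111.32)² + (-0.1033·91.9)²) = √(128.422746 + 90.122175) = 14.7833 km
  → nearest: R1 (1.5639 km)
Q3 at 34.4058°S, 150.7915°E:
  R1: √((0.0824·111.32)² + (0.1378·91.9)²) = √(84.139673 + 160.372337) = 15.6369 km
  R2: √((0.0529·111.32)² + (-0.0011·91.9)²) = √(34.678295 + 0.010219) = 5.8897 km
  R3: √((0.1306·111.32)² + (0.1520·91.9)²) = √(211.364842 + 195.127373) = 20.1617 km
  R4: √((-0.0006·111.32)² + (0.1041·91.9)²) = √(0.004461 + 91.523471) = 9.5670 km
  R5: √((-0.0221·111.32)² + (0.0512·91.9)²) = √(6.052446 + 22.139660) = 5.3096 km
  → nearest: R5 (5.3096 km)
Q4 at 34.4335°S, 150.8015°E:
  R1: √((0.1101·111.32)² + (0.1278·91.9)²) = √(150.217674 + 137.940797) = 16.9752 km
  R2: √((0.0806·111.32)² + (-0.0111·91.9)²) = √(80.503818 + 1.040584) = 9.0302 km
  R3: √((0.1583·111.32)² + (0.1420·91.9)²) = √(310.533333 + 170.297280) = 21.9279 km
  R4: √((0.0271·111.32)² + (0.0941·91.9)²) = √(9.100913 + 74.784272) = 9.1589 km
  R5: √((0.0056·111.32)² + (0.0412·91.9)²) = √(0.388618 + 14.335916) = 3.8373 km
  → nearest: R5 (3.8373 km)

Q1→R2; Q2→R1; Q3→R5; Q4→R5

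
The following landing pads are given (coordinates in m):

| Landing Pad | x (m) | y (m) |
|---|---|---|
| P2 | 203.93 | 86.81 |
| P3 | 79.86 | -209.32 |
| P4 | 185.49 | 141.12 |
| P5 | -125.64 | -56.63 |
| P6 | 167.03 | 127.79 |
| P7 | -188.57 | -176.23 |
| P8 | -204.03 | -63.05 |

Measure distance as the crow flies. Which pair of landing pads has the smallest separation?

Pairwise distances:
P4–P6: 22.77 m
P2–P6: 55.14 m
P2–P4: 57.36 m
P5–P8: 78.65 m
P7–P8: 114.23 m
P5–P7: 135.15 m
P3–P5: 256.02 m
P3–P7: 270.46 m
P3–P8: 319.36 m
P2–P3: 321.07 m
P5–P6: 345.93 m
P3–P6: 348.20 m
P2–P5: 359.43 m
P3–P4: 366.01 m
P4–P5: 368.66 m
P6–P8: 417.26 m
P2–P8: 434.61 m
P4–P8: 439.79 m
P6–P7: 467.85 m
P2–P7: 472.49 m
P4–P7: 490.54 m
Closest pair: P4–P6 at 22.77 m.

P4 and P6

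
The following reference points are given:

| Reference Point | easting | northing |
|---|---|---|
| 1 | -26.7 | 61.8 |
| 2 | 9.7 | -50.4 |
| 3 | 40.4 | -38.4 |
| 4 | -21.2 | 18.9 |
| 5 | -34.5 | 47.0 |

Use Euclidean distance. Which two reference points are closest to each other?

Pairwise distances:
1–2: 118.0
1–3: 120.6
1–4: 43.3
1–5: 16.7
2–3: 33.0
2–4: 75.9
2–5: 107.0
3–4: 84.1
3–5: 113.6
4–5: 31.1
Closest pair: 1–5 at 16.7.

1 and 5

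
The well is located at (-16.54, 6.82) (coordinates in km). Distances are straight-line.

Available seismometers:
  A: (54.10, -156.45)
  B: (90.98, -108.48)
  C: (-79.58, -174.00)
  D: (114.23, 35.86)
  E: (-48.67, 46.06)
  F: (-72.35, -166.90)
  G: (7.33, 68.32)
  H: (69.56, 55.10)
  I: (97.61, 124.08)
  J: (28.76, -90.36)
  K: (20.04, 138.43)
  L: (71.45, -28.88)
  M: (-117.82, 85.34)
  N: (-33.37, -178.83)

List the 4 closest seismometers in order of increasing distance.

E, G, L, H

Distances from (-16.54, 6.82):
A: 177.90 km
B: 157.65 km
C: 191.49 km
D: 133.96 km
E: 50.72 km
F: 182.46 km
G: 65.97 km
H: 98.71 km
I: 163.65 km
J: 107.22 km
K: 136.60 km
L: 94.96 km
M: 128.15 km
N: 186.41 km
Sorted: E (50.72 km) < G (65.97 km) < L (94.96 km) < H (98.71 km) < J (107.22 km) < M (128.15 km) < …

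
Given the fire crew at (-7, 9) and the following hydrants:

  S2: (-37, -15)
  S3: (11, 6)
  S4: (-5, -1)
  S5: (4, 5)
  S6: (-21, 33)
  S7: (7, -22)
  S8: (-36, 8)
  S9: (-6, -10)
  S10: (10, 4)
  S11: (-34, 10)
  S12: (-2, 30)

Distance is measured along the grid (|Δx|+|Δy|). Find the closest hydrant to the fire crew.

S4

Distances from (-7, 9):
S2: |-30| + |-24| = 30 + 24 = 54
S3: |18| + |-3| = 18 + 3 = 21
S4: |2| + |-10| = 2 + 10 = 12
S5: |11| + |-4| = 11 + 4 = 15
S6: |-14| + |24| = 14 + 24 = 38
S7: |14| + |-31| = 14 + 31 = 45
S8: |-29| + |-1| = 29 + 1 = 30
S9: |1| + |-19| = 1 + 19 = 20
S10: |17| + |-5| = 17 + 5 = 22
S11: |-27| + |1| = 27 + 1 = 28
S12: |5| + |21| = 5 + 21 = 26
Minimum: S4 at 12.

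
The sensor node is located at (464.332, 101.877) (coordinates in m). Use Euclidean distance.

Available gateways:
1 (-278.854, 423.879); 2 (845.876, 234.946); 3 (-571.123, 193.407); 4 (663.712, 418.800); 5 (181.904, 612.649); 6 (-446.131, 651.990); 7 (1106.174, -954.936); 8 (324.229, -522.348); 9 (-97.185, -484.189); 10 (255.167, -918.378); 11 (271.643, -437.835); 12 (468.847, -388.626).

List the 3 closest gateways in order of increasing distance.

4, 2, 12

Distances from (464.332, 101.877):
1: √((-743.186)² + (322.002)²) = √(552325.43060 + 103685.28800) = 809.945 m
2: √((381.544)² + (133.069)²) = √(145575.82394 + 17707.35876) = 404.083 m
3: √((-1035.455)² + (91.530)²) = √(1072167.05702 + 8377.74090) = 1039.493 m
4: √((199.380)² + (316.923)²) = √(39752.38440 + 100440.18793) = 374.423 m
5: √((-282.428)² + (510.772)²) = √(79765.57518 + 260888.03598) = 583.655 m
6: √((-910.463)² + (550.113)²) = √(828942.87437 + 302624.31277) = 1063.751 m
7: √((641.842)² + (-1056.813)²) = √(411961.15296 + 1116853.71697) = 1236.453 m
8: √((-140.103)² + (-624.225)²) = √(19628.85061 + 389656.85062) = 639.754 m
9: √((-561.517)² + (-586.066)²) = √(315301.34129 + 343473.35636) = 811.649 m
10: √((-209.165)² + (-1020.255)²) = √(43749.99722 + 1040920.26502) = 1041.475 m
11: √((-192.689)² + (-539.712)²) = √(37129.05072 + 291289.04294) = 573.078 m
12: √((4.515)² + (-490.503)²) = √(20.38522 + 240593.19301) = 490.524 m
Sorted: 4 (374.423 m) < 2 (404.083 m) < 12 (490.524 m) < 11 (573.078 m) < 5 (583.655 m) < …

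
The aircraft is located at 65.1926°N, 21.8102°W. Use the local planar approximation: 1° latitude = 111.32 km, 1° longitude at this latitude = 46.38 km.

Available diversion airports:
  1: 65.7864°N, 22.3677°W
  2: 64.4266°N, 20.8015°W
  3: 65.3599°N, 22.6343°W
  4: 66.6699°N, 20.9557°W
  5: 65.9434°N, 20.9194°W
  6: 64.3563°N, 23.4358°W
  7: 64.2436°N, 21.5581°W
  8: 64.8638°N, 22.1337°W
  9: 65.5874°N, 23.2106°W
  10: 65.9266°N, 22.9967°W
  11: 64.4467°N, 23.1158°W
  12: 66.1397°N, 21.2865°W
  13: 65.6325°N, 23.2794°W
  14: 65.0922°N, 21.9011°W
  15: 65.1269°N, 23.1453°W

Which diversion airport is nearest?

Distances from 65.1926°N, 21.8102°W:
1: √((0.5938·111.32)² + (-0.5575·46.38)²) = √(4369.450078 + 668.576692) = 70.9791 km
2: √((-0.7660·111.32)² + (1.0087·46.38)²) = √(7271.163906 + 2188.696434) = 97.2618 km
3: √((0.1673·111.32)² + (-0.8241·46.38)²) = √(346.847267 + 1460.902785) = 42.5176 km
4: √((1.4773·111.32)² + (0.8545·46.38)²) = √(27044.801050 + 1570.672438) = 169.1611 km
5: √((0.7508·111.32)² + (0.8908·46.38)²) = √(6985.458602 + 1706.954345) = 93.2331 km
6: √((-0.8363·111.32)² + (-1.6256·46.38)²) = √(8667.035769 + 5684.455484) = 119.7977 km
7: √((-0.9490·111.32)² + (0.2521·46.38)²) = √(11160.375838 + 136.712171) = 106.2878 km
8: √((-0.3288·111.32)² + (-0.3235·46.38)²) = √(1339.707575 + 225.117915) = 39.5579 km
9: √((0.3948·111.32)² + (-1.4004·46.38)²) = √(1931.526555 + 4218.574205) = 78.4226 km
10: √((0.7340·111.32)² + (-1.1865·46.38)²) = √(6676.341071 + 3028.286592) = 98.5121 km
11: √((-0.7459·111.32)² + (-1.3056·46.38)²) = √(6894.576736 + 3666.753975) = 102.7683 km
12: √((0.9471·111.32)² + (0.5237·46.38)²) = √(11115.732029 + 589.965528) = 108.1929 km
13: √((0.4399·111.32)² + (-1.4692·46.38)²) = √(2398.028384 + 4643.263477) = 83.9124 km
14: √((-0.1004·111.32)² + (-0.0909·46.38)²) = √(124.914778 + 17.774167) = 11.9452 km
15: √((-0.0657·111.32)² + (-1.3351·46.38)²) = √(53.490559 + 3834.326406) = 62.3524 km
Minimum: 14 at 11.9452 km.

14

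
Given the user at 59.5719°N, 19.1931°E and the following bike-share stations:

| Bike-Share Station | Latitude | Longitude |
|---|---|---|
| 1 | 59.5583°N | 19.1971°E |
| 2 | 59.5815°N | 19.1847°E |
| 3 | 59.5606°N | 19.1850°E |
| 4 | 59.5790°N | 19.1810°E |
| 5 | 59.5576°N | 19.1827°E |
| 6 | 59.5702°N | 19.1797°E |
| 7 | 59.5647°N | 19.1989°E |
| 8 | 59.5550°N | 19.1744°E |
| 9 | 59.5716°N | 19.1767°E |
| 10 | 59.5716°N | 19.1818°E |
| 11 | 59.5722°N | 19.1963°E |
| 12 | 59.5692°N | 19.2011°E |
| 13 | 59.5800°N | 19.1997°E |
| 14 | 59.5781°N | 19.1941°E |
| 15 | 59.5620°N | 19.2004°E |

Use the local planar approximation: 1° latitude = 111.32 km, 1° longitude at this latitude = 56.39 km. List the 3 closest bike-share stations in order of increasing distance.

Distances from 59.5719°N, 19.1931°E:
1: √((-0.0136·111.32)² + (0.0040·56.39)²) = √(2.292051 + 0.050877) = 1.5307 km
2: √((0.0096·111.32)² + (-0.0084·56.39)²) = √(1.142060 + 0.224369) = 1.1689 km
3: √((-0.0113·111.32)² + (-0.0081·56.39)²) = √(1.582353 + 0.208629) = 1.3383 km
4: √((0.0071·111.32)² + (-0.0121·56.39)²) = √(0.624688 + 0.465559) = 1.0441 km
5: √((-0.0143·111.32)² + (-0.0104·56.39)²) = √(2.534069 + 0.343931) = 1.6965 km
6: √((-0.0017·111.32)² + (-0.0134·56.39)²) = √(0.035813 + 0.570971) = 0.7790 km
7: √((-0.0072·111.32)² + (0.0058·56.39)²) = √(0.642409 + 0.106970) = 0.8657 km
8: √((-0.0169·111.32)² + (-0.0187·56.39)²) = √(3.539320 + 1.111955) = 2.1567 km
9: √((-0.0003·111.32)² + (-0.0164·56.39)²) = √(0.001115 + 0.855248) = 0.9254 km
10: √((-0.0003·111.32)² + (-0.0113·56.39)²) = √(0.001115 + 0.406033) = 0.6381 km
11: √((0.0003·111.32)² + (0.0032·56.39)²) = √(0.001115 + 0.032561) = 0.1835 km
12: √((-0.0027·111.32)² + (0.0080·56.39)²) = √(0.090339 + 0.203509) = 0.5421 km
13: √((0.0081·111.32)² + (0.0066·56.39)²) = √(0.813048 + 0.138513) = 0.9755 km
14: √((0.0062·111.32)² + (0.0010·56.39)²) = √(0.476354 + 0.003180) = 0.6925 km
15: √((-0.0099·111.32)² + (0.0073·56.39)²) = √(1.214554 + 0.169453) = 1.1764 km
Sorted: 11 (0.1835 km) < 12 (0.5421 km) < 10 (0.6381 km) < 14 (0.6925 km) < 6 (0.7790 km) < …

11, 12, 10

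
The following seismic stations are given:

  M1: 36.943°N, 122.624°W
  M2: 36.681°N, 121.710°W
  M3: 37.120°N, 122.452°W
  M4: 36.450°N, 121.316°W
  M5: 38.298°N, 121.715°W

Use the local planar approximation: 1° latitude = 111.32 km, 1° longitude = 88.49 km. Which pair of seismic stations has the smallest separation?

M1 and M3

Pairwise distances:
M1–M3: √((0.177·111.32)² + (0.172·88.49)²) = √(388.23343 + 231.65692) = 24.898 km
M2–M4: √((-0.231·111.32)² + (0.394·88.49)²) = √(661.25711 + 1215.57241) = 43.322 km
M2–M3: √((0.439·111.32)² + (-0.742·88.49)²) = √(2388.22608 + 4311.18045) = 81.850 km
M1–M2: √((-0.262·111.32)² + (0.914·88.49)²) = √(850.64622 + 6541.55175) = 85.978 km
M3–M4: √((-0.670·111.32)² + (1.136·88.49)²) = √(5562.83272 + 10105.20325) = 125.172 km
M1–M4: √((-0.493·111.32)² + (1.308·88.49)²) = √(3011.89782 + 13396.88651) = 128.097 km
M3–M5: √((1.178·111.32)² + (0.737·88.49)²) = √(17196.37773 + 4253.27405) = 146.457 km
M1–M5: √((1.355·111.32)² + (0.909·88.49)²) = √(22752.28325 + 6470.17693) = 170.946 km
M2–M5: √((1.617·111.32)² + (-0.005·88.49)²) = √(32401.59842 + 0.19576) = 180.005 km
M4–M5: √((1.848·111.32)² + (-0.399·88.49)²) = √(42320.45508 + 1246.62026) = 208.727 km
Closest pair: M1–M3 at 24.898 km.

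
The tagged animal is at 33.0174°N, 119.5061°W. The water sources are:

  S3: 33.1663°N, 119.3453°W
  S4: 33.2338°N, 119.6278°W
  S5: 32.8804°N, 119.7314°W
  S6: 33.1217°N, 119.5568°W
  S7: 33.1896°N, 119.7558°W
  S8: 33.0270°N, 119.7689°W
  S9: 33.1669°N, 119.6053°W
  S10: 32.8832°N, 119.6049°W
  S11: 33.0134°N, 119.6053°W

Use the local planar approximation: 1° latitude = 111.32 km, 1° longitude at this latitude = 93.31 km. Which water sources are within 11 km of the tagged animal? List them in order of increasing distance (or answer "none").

S11

Distances from 33.0174°N, 119.5061°W:
S3: √((0.1489·111.32)² + (0.1608·93.31)²) = √(274.748792 + 225.127458) = 22.3579 km
S4: √((0.2164·111.32)² + (-0.1217·93.31)²) = √(580.311141 + 128.954807) = 26.6320 km
S5: √((-0.1370·111.32)² + (-0.2253·93.31)²) = √(232.588121 + 441.955723) = 25.9720 km
S6: √((0.1043·111.32)² + (-0.0507·93.31)²) = √(134.807797 + 22.380629) = 12.5375 km
S7: √((0.1722·111.32)² + (-0.2497·93.31)²) = √(367.462216 + 542.867026) = 30.1717 km
S8: √((0.0096·111.32)² + (-0.2628·93.31)²) = √(1.142060 + 601.322010) = 24.5451 km
S9: √((0.1495·111.32)² + (-0.0992·93.31)²) = √(276.967481 + 85.680052) = 19.0433 km
S10: √((-0.1342·111.32)² + (-0.0988·93.31)²) = √(223.178023 + 84.990477) = 17.5547 km
S11: √((-0.0040·111.32)² + (-0.0992·93.31)²) = √(0.198274 + 85.680052) = 9.2671 km
Threshold 11 km: S11 (9.2671 km) is within range.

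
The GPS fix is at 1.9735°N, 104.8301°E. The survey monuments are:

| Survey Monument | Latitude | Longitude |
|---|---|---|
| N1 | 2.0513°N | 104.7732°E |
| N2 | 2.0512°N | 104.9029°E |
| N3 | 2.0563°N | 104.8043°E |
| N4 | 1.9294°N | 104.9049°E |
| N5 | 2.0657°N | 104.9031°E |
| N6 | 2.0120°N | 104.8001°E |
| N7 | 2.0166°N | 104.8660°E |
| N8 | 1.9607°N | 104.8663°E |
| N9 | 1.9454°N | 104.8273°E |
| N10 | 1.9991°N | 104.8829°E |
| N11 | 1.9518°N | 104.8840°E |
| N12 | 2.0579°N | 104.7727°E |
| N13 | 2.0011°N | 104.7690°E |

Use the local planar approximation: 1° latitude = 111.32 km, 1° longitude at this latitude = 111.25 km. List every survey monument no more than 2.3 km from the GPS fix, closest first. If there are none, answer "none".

Distances from 1.9735°N, 104.8301°E:
N1: 10.7274 km
N2: 11.8494 km
N3: 9.6539 km
N4: 9.6617 km
N5: 13.0881 km
N6: 5.4320 km
N7: 6.2427 km
N8: 4.2719 km
N9: 3.1436 km
N10: 6.5288 km
N11: 6.4647 km
N12: 11.3601 km
N13: 7.4595 km
Threshold 2.3 km: none within range.

none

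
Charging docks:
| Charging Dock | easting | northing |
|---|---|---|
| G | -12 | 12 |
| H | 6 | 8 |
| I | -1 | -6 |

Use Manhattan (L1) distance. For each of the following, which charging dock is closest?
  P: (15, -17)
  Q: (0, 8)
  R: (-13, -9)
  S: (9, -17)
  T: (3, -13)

P→I; Q→H; R→I; S→I; T→I

P at (15, -17):
  G: 56
  H: 34
  I: 27
  → nearest: I (27)
Q at (0, 8):
  G: 16
  H: 6
  I: 15
  → nearest: H (6)
R at (-13, -9):
  G: 22
  H: 36
  I: 15
  → nearest: I (15)
S at (9, -17):
  G: 50
  H: 28
  I: 21
  → nearest: I (21)
T at (3, -13):
  G: 40
  H: 24
  I: 11
  → nearest: I (11)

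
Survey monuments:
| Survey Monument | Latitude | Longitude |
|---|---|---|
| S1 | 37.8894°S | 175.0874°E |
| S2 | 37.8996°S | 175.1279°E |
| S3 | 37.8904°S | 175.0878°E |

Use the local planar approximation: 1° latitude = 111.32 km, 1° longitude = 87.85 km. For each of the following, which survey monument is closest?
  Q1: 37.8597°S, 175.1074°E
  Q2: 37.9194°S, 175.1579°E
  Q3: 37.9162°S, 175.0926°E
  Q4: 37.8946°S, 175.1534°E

Q1→S1; Q2→S2; Q3→S3; Q4→S2

Q1 at 37.8597°S, 175.1074°E:
  S1: 3.7441 km
  S2: 4.7929 km
  S3: 3.8268 km
  → nearest: S1 (3.7441 km)
Q2 at 37.9194°S, 175.1579°E:
  S1: 7.0364 km
  S2: 3.4357 km
  S3: 6.9531 km
  → nearest: S2 (3.4357 km)
Q3 at 37.9162°S, 175.0926°E:
  S1: 3.0181 km
  S2: 3.6099 km
  S3: 2.9028 km
  → nearest: S3 (2.9028 km)
Q4 at 37.8946°S, 175.1534°E:
  S1: 5.8269 km
  S2: 2.3083 km
  S3: 5.7819 km
  → nearest: S2 (2.3083 km)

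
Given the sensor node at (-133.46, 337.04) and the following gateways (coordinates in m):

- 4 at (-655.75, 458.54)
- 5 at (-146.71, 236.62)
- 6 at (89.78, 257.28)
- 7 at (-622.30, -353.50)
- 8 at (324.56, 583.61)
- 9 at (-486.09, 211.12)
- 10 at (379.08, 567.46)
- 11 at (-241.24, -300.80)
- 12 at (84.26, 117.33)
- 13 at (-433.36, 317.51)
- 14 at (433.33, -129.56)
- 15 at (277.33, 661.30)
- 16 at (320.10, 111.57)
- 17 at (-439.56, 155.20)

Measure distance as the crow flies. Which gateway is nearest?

5

Distances from (-133.46, 337.04):
4: 536.24 m
5: 101.29 m
6: 237.06 m
7: 846.06 m
8: 520.17 m
9: 374.44 m
10: 561.95 m
11: 646.88 m
12: 309.31 m
13: 300.54 m
14: 734.14 m
15: 523.35 m
16: 506.51 m
17: 356.04 m
Minimum: 5 at 101.29 m.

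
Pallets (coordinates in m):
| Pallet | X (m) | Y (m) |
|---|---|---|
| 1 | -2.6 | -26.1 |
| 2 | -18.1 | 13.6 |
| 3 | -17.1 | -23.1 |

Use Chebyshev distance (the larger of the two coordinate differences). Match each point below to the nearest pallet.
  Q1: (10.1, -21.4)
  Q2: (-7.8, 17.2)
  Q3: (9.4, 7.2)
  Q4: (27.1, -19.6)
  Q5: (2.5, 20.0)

Q1→1; Q2→2; Q3→2; Q4→1; Q5→2

Q1 at (10.1, -21.4):
  1: max(|-12.7|, |-4.7|) = 12.7 m
  2: max(|-28.2|, |35.0|) = 35.0 m
  3: max(|-27.2|, |-1.7|) = 27.2 m
  → nearest: 1 (12.7 m)
Q2 at (-7.8, 17.2):
  1: max(|5.2|, |-43.3|) = 43.3 m
  2: max(|-10.3|, |-3.6|) = 10.3 m
  3: max(|-9.3|, |-40.3|) = 40.3 m
  → nearest: 2 (10.3 m)
Q3 at (9.4, 7.2):
  1: max(|-12.0|, |-33.3|) = 33.3 m
  2: max(|-27.5|, |6.4|) = 27.5 m
  3: max(|-26.5|, |-30.3|) = 30.3 m
  → nearest: 2 (27.5 m)
Q4 at (27.1, -19.6):
  1: max(|-29.7|, |-6.5|) = 29.7 m
  2: max(|-45.2|, |33.2|) = 45.2 m
  3: max(|-44.2|, |-3.5|) = 44.2 m
  → nearest: 1 (29.7 m)
Q5 at (2.5, 20.0):
  1: max(|-5.1|, |-46.1|) = 46.1 m
  2: max(|-20.6|, |-6.4|) = 20.6 m
  3: max(|-19.6|, |-43.1|) = 43.1 m
  → nearest: 2 (20.6 m)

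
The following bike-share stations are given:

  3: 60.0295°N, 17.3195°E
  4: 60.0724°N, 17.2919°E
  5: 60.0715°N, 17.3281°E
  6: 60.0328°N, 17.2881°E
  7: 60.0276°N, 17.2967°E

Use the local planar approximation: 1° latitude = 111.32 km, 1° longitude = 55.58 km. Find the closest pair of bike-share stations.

Pairwise distances:
6–7: √((-0.0052·111.32)² + (0.0086·55.58)²) = √(0.335084 + 0.228473) = 0.7507 km
3–7: √((-0.0019·111.32)² + (-0.0228·55.58)²) = √(0.044736 + 1.605857) = 1.2848 km
3–6: √((0.0033·111.32)² + (-0.0314·55.58)²) = √(0.134950 + 3.045765) = 1.7835 km
4–5: √((-0.0009·111.32)² + (0.0362·55.58)²) = √(0.010038 + 4.048128) = 2.0145 km
4–6: √((-0.0396·111.32)² + (-0.0038·55.58)²) = √(19.432862 + 0.044607) = 4.4133 km
3–5: √((0.0420·111.32)² + (0.0086·55.58)²) = √(21.859739 + 0.228473) = 4.6998 km
5–6: √((-0.0387·111.32)² + (-0.0400·55.58)²) = √(18.559588 + 4.942618) = 4.8479 km
4–7: √((-0.0448·111.32)² + (0.0048·55.58)²) = √(24.871525 + 0.071174) = 4.9943 km
3–4: √((0.0429·111.32)² + (-0.0276·55.58)²) = √(22.806623 + 2.353181) = 5.0160 km
5–7: √((-0.0439·111.32)² + (-0.0314·55.58)²) = √(23.882261 + 3.045765) = 5.1892 km
Closest pair: 6–7 at 0.7507 km.

6 and 7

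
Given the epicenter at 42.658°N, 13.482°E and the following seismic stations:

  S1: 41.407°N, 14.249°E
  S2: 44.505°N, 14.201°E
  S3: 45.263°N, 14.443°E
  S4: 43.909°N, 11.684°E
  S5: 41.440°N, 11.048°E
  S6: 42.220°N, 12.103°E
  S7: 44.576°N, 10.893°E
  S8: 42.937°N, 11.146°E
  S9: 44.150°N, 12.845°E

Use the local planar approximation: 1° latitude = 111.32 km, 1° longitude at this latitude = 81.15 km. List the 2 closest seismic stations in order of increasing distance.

S6, S1

Distances from 42.658°N, 13.482°E:
S1: √((-1.251·111.32)² + (0.767·81.15)²) = √(19393.71525 + 3874.07279) = 152.538 km
S2: √((1.847·111.32)² + (0.719·81.15)²) = √(42274.66611 + 3404.35490) = 213.727 km
S3: √((2.605·111.32)² + (0.961·81.15)²) = √(84093.38813 + 6081.68362) = 300.292 km
S4: √((1.251·111.32)² + (-1.798·81.15)²) = √(19393.71525 + 21289.05692) = 201.700 km
S5: √((-1.218·111.32)² + (-2.434·81.15)²) = √(18384.04066 + 39013.79486) = 239.578 km
S6: √((-0.438·111.32)² + (-1.379·81.15)²) = √(2377.35817 + 12522.91926) = 122.067 km
S7: √((1.918·111.32)² + (-2.589·81.15)²) = √(45587.27166 + 44140.89648) = 299.547 km
S8: √((0.279·111.32)² + (-2.336·81.15)²) = √(964.61676 + 35935.42001) = 192.094 km
S9: √((1.492·111.32)² + (-0.637·81.15)²) = √(27585.70208 + 2672.11973) = 173.948 km
Sorted: S6 (122.067 km) < S1 (152.538 km) < S9 (173.948 km) < S8 (192.094 km) < …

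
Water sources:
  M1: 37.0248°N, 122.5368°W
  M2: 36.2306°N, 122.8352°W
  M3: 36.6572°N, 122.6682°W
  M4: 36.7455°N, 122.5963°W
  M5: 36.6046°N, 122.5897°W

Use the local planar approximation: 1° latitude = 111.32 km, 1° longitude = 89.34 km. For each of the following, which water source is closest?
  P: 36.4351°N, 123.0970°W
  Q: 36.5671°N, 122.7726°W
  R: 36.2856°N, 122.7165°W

P at 36.4351°N, 123.0970°W:
  M1: √((0.5897·111.32)² + (0.5602·89.34)²) = √(4309.319066 + 2504.829130) = 82.5479 km
  M2: √((-0.2045·111.32)² + (0.2618·89.34)²) = √(518.242493 + 547.055238) = 32.6389 km
  M3: √((0.2221·111.32)² + (0.4288·89.34)²) = √(611.284681 + 1467.578868) = 45.5946 km
  M4: √((0.3104·111.32)² + (0.5007·89.34)²) = √(1193.960119 + 2000.999956) = 56.5240 km
  M5: √((0.1695·111.32)² + (0.5073·89.34)²) = √(356.029349 + 2054.100181) = 49.0931 km
  → nearest: M2 (32.6389 km)
Q at 36.5671°N, 122.7726°W:
  M1: √((0.4577·111.32)² + (0.2358·89.34)²) = √(2596.021113 + 443.792029) = 55.1345 km
  M2: √((-0.3365·111.32)² + (-0.0626·89.34)²) = √(1403.190166 + 31.278114) = 37.8744 km
  M3: √((0.0901·111.32)² + (0.1044·89.34)²) = √(100.599536 + 86.994720) = 13.6965 km
  M4: √((0.1784·111.32)² + (0.1763·89.34)²) = √(394.399264 + 248.082723) = 25.3472 km
  M5: √((0.0375·111.32)² + (0.1829·89.34)²) = √(17.426450 + 267.004947) = 16.8651 km
  → nearest: M3 (13.6965 km)
R at 36.2856°N, 122.7165°W:
  M1: √((0.7392·111.32)² + (0.1797·89.34)²) = √(6771.272813 + 257.743695) = 83.8392 km
  M2: √((-0.0550·111.32)² + (-0.1187·89.34)²) = √(37.486231 + 112.458771) = 12.2452 km
  M3: √((0.3716·111.32)² + (0.0483·89.34)²) = √(1711.188315 + 18.620278) = 41.5910 km
  M4: √((0.4599·111.32)² + (0.1202·89.34)²) = √(2621.037379 + 115.318990) = 52.3102 km
  M5: √((0.3190·111.32)² + (0.1268·89.34)²) = √(1261.036803 + 128.330653) = 37.2742 km
  → nearest: M2 (12.2452 km)

P→M2; Q→M3; R→M2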